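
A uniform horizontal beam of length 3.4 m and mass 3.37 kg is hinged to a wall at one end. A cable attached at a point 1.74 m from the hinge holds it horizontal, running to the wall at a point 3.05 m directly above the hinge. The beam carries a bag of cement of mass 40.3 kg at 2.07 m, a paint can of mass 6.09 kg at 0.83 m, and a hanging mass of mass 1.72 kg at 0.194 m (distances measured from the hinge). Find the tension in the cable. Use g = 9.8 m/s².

Choose the hinge as the axis so the unknown hinge reaction has zero arm there.
Beam weight: 3.37 × 9.8 = 33.03 N down at 1.7 m → arm 1.7 m, τ = 33.03 × 1.7 = 56.15 N·m clockwise.
Bag of cement: 40.3 × 9.8 = 394.9 N down at 2.07 m → arm 2.07 m, τ = 394.9 × 2.07 = 817.4 N·m clockwise.
Paint can: 6.09 × 9.8 = 59.68 N down at 0.83 m → arm 0.83 m, τ = 59.68 × 0.83 = 49.53 N·m clockwise.
Hanging mass: 1.72 × 9.8 = 16.86 N down at 0.194 m → arm 0.194 m, τ = 16.86 × 0.194 = 3.271 N·m clockwise.
Total clockwise load moment = 926.4 N·m.
The cable tension T acts at 1.74 m; only its component perpendicular to the beam, T sinθ, produces torque. sinθ = h/√(h²+d²) = 3.05/√(3.05²+1.74²) = 0.8686.
Balancing moments: T × 1.74 × 0.8686 = 926.4, giving T = 926.4 / 1.511 = 613 N.

T ≈ 613 N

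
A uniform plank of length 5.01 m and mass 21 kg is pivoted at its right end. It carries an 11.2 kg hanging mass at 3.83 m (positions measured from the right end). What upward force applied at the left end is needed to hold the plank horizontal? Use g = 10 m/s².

F ≈ 191 N

Taking torques about the right end:
Beam weight: 21 × 10 = 210 N down at 2.505 m → arm 2.505 m, τ = 210 × 2.505 = 526 N·m counterclockwise.
Hanging mass: 11.2 × 10 = 112 N down at 3.83 m → arm 3.83 m, τ = 112 × 3.83 = 429 N·m counterclockwise.
Net moment of the loads = 955 N·m counterclockwise.
The upward force F acts at the left end, arm 5.01 m, giving F × 5.01 clockwise.
For rotational equilibrium, F × 5.01 = 955, so F = 955 / 5.01 = 191 N.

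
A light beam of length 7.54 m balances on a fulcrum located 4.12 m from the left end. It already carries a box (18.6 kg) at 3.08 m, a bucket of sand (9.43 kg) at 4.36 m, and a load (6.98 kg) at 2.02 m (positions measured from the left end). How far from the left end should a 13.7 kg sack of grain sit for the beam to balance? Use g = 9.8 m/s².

x ≈ 6.44 m from the left end

Choose the fulcrum (at 4.12 m from the left end) as the axis so the support reaction has zero arm there.
Box: 18.6 × 9.8 = 182.3 N down at 3.08 m → arm 1.04 m, τ = 182.3 × 1.04 = 189.6 N·m counterclockwise.
Bucket of sand: 9.43 × 9.8 = 92.41 N down at 4.36 m → arm 0.24 m, τ = 92.41 × 0.24 = 22.18 N·m clockwise.
Load: 6.98 × 9.8 = 68.4 N down at 2.02 m → arm 2.1 m, τ = 68.4 × 2.1 = 143.6 N·m counterclockwise.
Net moment of existing loads = 311 N·m counterclockwise.
The sack of grain weighs 13.7 × 9.8 = 134.3 N and must supply an equal clockwise moment, so its lever arm about the fulcrum is 311 / 134.3 = 2.32 m.
That puts it at 4.12 + 2.32 = 6.44 m from the left end.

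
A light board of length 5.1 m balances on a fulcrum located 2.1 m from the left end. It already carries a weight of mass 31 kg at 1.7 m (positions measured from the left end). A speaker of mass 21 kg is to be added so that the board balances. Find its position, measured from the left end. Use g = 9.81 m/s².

About the fulcrum (at 2.1 m from the left end):
Weight: 31 × 9.81 = 304.1 N down at 1.7 m → arm 0.4 m, τ = 304.1 × 0.4 = 121.6 N·m counterclockwise.
Net moment of existing loads = 121.6 N·m counterclockwise.
The speaker weighs 21 × 9.81 = 206 N and must supply an equal clockwise moment, so its lever arm about the fulcrum is 121.6 / 206 = 0.59 m.
That puts it at 2.1 + 0.59 = 2.69 m from the left end.

x ≈ 2.69 m from the left end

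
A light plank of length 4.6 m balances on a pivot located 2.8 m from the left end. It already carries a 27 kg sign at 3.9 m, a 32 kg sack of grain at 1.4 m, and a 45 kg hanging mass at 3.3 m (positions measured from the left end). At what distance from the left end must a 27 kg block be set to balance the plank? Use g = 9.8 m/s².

Choose the pivot (at 2.8 m from the left end) as the axis so the support reaction has zero arm there.
Sign: 27 × 9.8 = 264.6 N down at 3.9 m → arm 1.1 m, τ = 264.6 × 1.1 = 291.1 N·m clockwise.
Sack of grain: 32 × 9.8 = 313.6 N down at 1.4 m → arm 1.4 m, τ = 313.6 × 1.4 = 439 N·m counterclockwise.
Hanging mass: 45 × 9.8 = 441 N down at 3.3 m → arm 0.5 m, τ = 441 × 0.5 = 220.5 N·m clockwise.
Net moment of existing loads = 72.6 N·m clockwise.
The block weighs 27 × 9.8 = 264.6 N and must supply an equal counterclockwise moment, so its lever arm about the pivot is 72.6 / 264.6 = 0.274 m.
That puts it at 2.8 − 0.274 = 2.53 m from the left end.

x ≈ 2.53 m from the left end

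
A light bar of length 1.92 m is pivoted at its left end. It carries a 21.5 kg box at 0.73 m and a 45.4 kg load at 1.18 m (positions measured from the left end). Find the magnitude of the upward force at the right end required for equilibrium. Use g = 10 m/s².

Choose the left end as the axis so the unknown pivot reaction has zero arm there.
Box: 21.5 × 10 = 215 N down at 0.73 m → arm 0.73 m, τ = 215 × 0.73 = 156.9 N·m clockwise.
Load: 45.4 × 10 = 454 N down at 1.18 m → arm 1.18 m, τ = 454 × 1.18 = 535.7 N·m clockwise.
Net moment of the loads = 692.6 N·m clockwise.
The upward force F acts at the right end, arm 1.92 m, giving F × 1.92 counterclockwise.
For rotational equilibrium, F × 1.92 = 692.6, so F = 692.6 / 1.92 = 361 N.

F ≈ 361 N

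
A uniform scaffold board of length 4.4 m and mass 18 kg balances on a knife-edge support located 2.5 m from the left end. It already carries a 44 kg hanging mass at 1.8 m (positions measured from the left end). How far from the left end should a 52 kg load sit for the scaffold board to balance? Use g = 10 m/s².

x ≈ 3.2 m from the left end

Taking torques about the knife-edge support (at 2.5 m from the left end):
Beam weight: 18 × 10 = 180 N down at 2.2 m → arm 0.3 m, τ = 180 × 0.3 = 54 N·m counterclockwise.
Hanging mass: 44 × 10 = 440 N down at 1.8 m → arm 0.7 m, τ = 440 × 0.7 = 308 N·m counterclockwise.
Net moment of existing loads = 362 N·m counterclockwise.
The load weighs 52 × 10 = 520 N and must supply an equal clockwise moment, so its lever arm about the knife-edge support is 362 / 520 = 0.696 m.
That puts it at 2.5 + 0.696 = 3.2 m from the left end.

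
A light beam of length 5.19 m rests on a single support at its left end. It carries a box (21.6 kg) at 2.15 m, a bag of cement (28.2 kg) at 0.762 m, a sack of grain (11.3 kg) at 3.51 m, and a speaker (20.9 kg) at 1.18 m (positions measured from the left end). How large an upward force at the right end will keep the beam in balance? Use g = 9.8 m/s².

Choose the left end as the axis so the unknown pivot reaction has zero arm there.
Box: 21.6 × 9.8 = 211.7 N down at 2.15 m → arm 2.15 m, τ = 211.7 × 2.15 = 455.2 N·m clockwise.
Bag of cement: 28.2 × 9.8 = 276.4 N down at 0.762 m → arm 0.762 m, τ = 276.4 × 0.762 = 210.6 N·m clockwise.
Sack of grain: 11.3 × 9.8 = 110.7 N down at 3.51 m → arm 3.51 m, τ = 110.7 × 3.51 = 388.6 N·m clockwise.
Speaker: 20.9 × 9.8 = 204.8 N down at 1.18 m → arm 1.18 m, τ = 204.8 × 1.18 = 241.7 N·m clockwise.
Net moment of the loads = 1296 N·m clockwise.
The upward force F acts at the right end, arm 5.19 m, giving F × 5.19 counterclockwise.
For rotational equilibrium, F × 5.19 = 1296, so F = 1296 / 5.19 = 250 N.

F ≈ 250 N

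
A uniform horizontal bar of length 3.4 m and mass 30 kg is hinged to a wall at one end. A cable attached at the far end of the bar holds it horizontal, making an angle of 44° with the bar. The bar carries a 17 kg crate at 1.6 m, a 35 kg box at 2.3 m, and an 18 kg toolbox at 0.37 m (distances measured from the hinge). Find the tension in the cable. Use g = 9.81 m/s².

T ≈ 687 N

Sum moments about the hinge (the unknown hinge reaction has zero arm there).
Beam weight: 30 × 9.81 = 294.3 N down at 1.7 m → arm 1.7 m, τ = 294.3 × 1.7 = 500.3 N·m clockwise.
Crate: 17 × 9.81 = 166.8 N down at 1.6 m → arm 1.6 m, τ = 166.8 × 1.6 = 266.9 N·m clockwise.
Box: 35 × 9.81 = 343.4 N down at 2.3 m → arm 2.3 m, τ = 343.4 × 2.3 = 789.8 N·m clockwise.
Toolbox: 18 × 9.81 = 176.6 N down at 0.37 m → arm 0.37 m, τ = 176.6 × 0.37 = 65.34 N·m clockwise.
Total clockwise load moment = 1622 N·m.
The cable tension T acts at 3.4 m; only its component perpendicular to the bar, T sinθ, produces torque. sin 44° = 0.6947.
Balancing moments: T × 3.4 × 0.6947 = 1622, giving T = 1622 / 2.362 = 687 N.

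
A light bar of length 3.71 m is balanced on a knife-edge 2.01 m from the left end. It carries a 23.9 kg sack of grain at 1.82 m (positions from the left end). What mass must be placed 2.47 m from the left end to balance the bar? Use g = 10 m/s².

Take moments about the knife-edge (at 2.01 m from the left end).
Sack of grain: 23.9 × 10 = 239 N down at 1.82 m → arm 0.19 m, τ = 239 × 0.19 = 45.41 N·m counterclockwise.
Net moment of known loads = 45.41 N·m counterclockwise.
An unknown mass m at 2.47 m has arm 0.46 m; its moment is m·g·0.46 clockwise.
Setting net torque to zero: m × 10 × 0.46 = 45.41 → m = 45.41 / (10 × 0.46) = 9.87 kg.

m ≈ 9.87 kg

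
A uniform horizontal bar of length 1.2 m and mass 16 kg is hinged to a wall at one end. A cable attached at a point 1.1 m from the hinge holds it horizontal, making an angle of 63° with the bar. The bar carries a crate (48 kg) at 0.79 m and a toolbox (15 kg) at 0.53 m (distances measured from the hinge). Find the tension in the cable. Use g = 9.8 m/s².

T ≈ 555 N

Taking torques about the hinge:
Beam weight: 16 × 9.8 = 156.8 N down at 0.6 m → arm 0.6 m, τ = 156.8 × 0.6 = 94.08 N·m clockwise.
Crate: 48 × 9.8 = 470.4 N down at 0.79 m → arm 0.79 m, τ = 470.4 × 0.79 = 371.6 N·m clockwise.
Toolbox: 15 × 9.8 = 147 N down at 0.53 m → arm 0.53 m, τ = 147 × 0.53 = 77.91 N·m clockwise.
Total clockwise load moment = 543.6 N·m.
The cable tension T acts at 1.1 m; only its component perpendicular to the bar, T sinθ, produces torque. sin 63° = 0.891.
For rotational equilibrium, T × 1.1 × 0.891 = 543.6, so T = 543.6 / 0.9801 = 555 N.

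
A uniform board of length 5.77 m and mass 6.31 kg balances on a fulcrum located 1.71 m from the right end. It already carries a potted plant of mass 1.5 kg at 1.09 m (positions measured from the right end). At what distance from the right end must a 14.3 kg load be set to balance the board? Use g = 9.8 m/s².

x ≈ 1.26 m from the right end

Take moments about the fulcrum (at 1.71 m from the right end).
Beam weight: 6.31 × 9.8 = 61.84 N down at 2.885 m → arm 1.175 m, τ = 61.84 × 1.175 = 72.66 N·m counterclockwise.
Potted plant: 1.5 × 9.8 = 14.7 N down at 1.09 m → arm 0.62 m, τ = 14.7 × 0.62 = 9.114 N·m clockwise.
Net moment of existing loads = 63.55 N·m counterclockwise.
The load weighs 14.3 × 9.8 = 140.1 N and must supply an equal clockwise moment, so its lever arm about the fulcrum is 63.55 / 140.1 = 0.454 m.
That puts it at 1.71 − 0.454 = 1.26 m from the right end.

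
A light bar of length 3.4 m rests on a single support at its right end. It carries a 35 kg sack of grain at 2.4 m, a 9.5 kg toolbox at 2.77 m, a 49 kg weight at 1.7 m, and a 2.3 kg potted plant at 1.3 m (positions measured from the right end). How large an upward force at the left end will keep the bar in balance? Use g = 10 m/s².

Choose the right end as the axis so the unknown pivot reaction has zero arm there.
Sack of grain: 35 × 10 = 350 N down at 2.4 m → arm 2.4 m, τ = 350 × 2.4 = 840 N·m counterclockwise.
Toolbox: 9.5 × 10 = 95 N down at 2.77 m → arm 2.77 m, τ = 95 × 2.77 = 263.1 N·m counterclockwise.
Weight: 49 × 10 = 490 N down at 1.7 m → arm 1.7 m, τ = 490 × 1.7 = 833 N·m counterclockwise.
Potted plant: 2.3 × 10 = 23 N down at 1.3 m → arm 1.3 m, τ = 23 × 1.3 = 29.9 N·m counterclockwise.
Net moment of the loads = 1966 N·m counterclockwise.
The upward force F acts at the left end, arm 3.4 m, giving F × 3.4 clockwise.
Balancing moments: F × 3.4 = 1966, giving F = 1966 / 3.4 = 578 N.

F ≈ 578 N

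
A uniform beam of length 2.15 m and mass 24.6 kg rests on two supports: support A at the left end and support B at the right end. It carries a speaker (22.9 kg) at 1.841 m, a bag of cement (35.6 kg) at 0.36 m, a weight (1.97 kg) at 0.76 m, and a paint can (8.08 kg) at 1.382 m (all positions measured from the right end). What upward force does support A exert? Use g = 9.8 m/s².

Sum moments about support B (its reaction then has zero moment arm).
Beam weight: 24.6 × 9.8 = 241.1 N down at 1.075 m → arm 1.075 m, τ = 241.1 × 1.075 = 259.2 N·m counterclockwise.
Speaker: 22.9 × 9.8 = 224.4 N down at 1.841 m → arm 1.841 m, τ = 224.4 × 1.841 = 413.1 N·m counterclockwise.
Bag of cement: 35.6 × 9.8 = 348.9 N down at 0.36 m → arm 0.36 m, τ = 348.9 × 0.36 = 125.6 N·m counterclockwise.
Weight: 1.97 × 9.8 = 19.31 N down at 0.76 m → arm 0.76 m, τ = 19.31 × 0.76 = 14.68 N·m counterclockwise.
Paint can: 8.08 × 9.8 = 79.18 N down at 1.382 m → arm 1.382 m, τ = 79.18 × 1.382 = 109.4 N·m counterclockwise.
Net load moment about support B = 922 N·m counterclockwise.
Reaction R at support A is upward at 2.15 m, arm 2.15 m → moment R × 2.15 clockwise.
Balancing moments: R × 2.15 = 922, giving R = 429 N.

R_A ≈ 429 N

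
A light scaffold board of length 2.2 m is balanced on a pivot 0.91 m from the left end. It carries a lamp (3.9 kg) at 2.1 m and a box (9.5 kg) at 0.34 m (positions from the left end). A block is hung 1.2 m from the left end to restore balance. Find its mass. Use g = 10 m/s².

m ≈ 2.67 kg

About the pivot (at 0.91 m from the left end):
Lamp: 3.9 × 10 = 39 N down at 2.1 m → arm 1.19 m, τ = 39 × 1.19 = 46.41 N·m clockwise.
Box: 9.5 × 10 = 95 N down at 0.34 m → arm 0.57 m, τ = 95 × 0.57 = 54.15 N·m counterclockwise.
Net moment of known loads = 7.74 N·m counterclockwise.
An unknown mass m at 1.2 m has arm 0.29 m; its moment is m·g·0.29 clockwise.
Στ = 0 ⇒ m × 10 × 0.29 = 7.74 ⇒ m = 7.74 / (10 × 0.29) = 2.67 kg.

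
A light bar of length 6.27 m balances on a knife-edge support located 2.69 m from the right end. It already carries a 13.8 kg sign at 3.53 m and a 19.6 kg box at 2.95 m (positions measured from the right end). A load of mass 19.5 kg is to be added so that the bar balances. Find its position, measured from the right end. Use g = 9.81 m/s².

Taking torques about the knife-edge support (at 2.69 m from the right end):
Sign: 13.8 × 9.81 = 135.4 N down at 3.53 m → arm 0.84 m, τ = 135.4 × 0.84 = 113.7 N·m counterclockwise.
Box: 19.6 × 9.81 = 192.3 N down at 2.95 m → arm 0.26 m, τ = 192.3 × 0.26 = 50 N·m counterclockwise.
Net moment of existing loads = 163.7 N·m counterclockwise.
The load weighs 19.5 × 9.81 = 191.3 N and must supply an equal clockwise moment, so its lever arm about the knife-edge support is 163.7 / 191.3 = 0.856 m.
That puts it at 2.69 − 0.856 = 1.83 m from the right end.

x ≈ 1.83 m from the right end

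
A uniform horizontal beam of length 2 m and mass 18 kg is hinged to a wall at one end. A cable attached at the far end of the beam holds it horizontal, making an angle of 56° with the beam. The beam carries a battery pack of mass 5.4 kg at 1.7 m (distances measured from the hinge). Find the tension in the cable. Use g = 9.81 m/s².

Take moments about the hinge.
Beam weight: 18 × 9.81 = 176.6 N down at 1 m → arm 1 m, τ = 176.6 × 1 = 176.6 N·m clockwise.
Battery pack: 5.4 × 9.81 = 52.97 N down at 1.7 m → arm 1.7 m, τ = 52.97 × 1.7 = 90.05 N·m clockwise.
Total clockwise load moment = 266.6 N·m.
The cable tension T acts at 2 m; only its component perpendicular to the beam, T sinθ, produces torque. sin 56° = 0.829.
For rotational equilibrium, T × 2 × 0.829 = 266.6, so T = 266.6 / 1.658 = 161 N.

T ≈ 161 N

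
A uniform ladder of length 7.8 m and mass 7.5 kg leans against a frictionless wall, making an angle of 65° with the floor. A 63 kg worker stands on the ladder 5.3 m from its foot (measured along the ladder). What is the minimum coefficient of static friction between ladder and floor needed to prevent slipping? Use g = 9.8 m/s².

Sum moments about the foot of the ladder (the floor normal and friction both act there and drop out).
Ladder weight 7.5×9.8 = 73.5 N acts at 3.9 m along the ladder; its horizontal arm is 3.9·cos65° = 1.648 m → τ = 121.1 N·m clockwise.
Worker: 63×9.8 = 617.4 N at 5.3 m → arm 2.24 m → τ = 1383 N·m clockwise.
Wall normal N acts horizontally at the top; its moment arm is the height L sinθ = 7.8·sin65° = 7.069 m, counterclockwise.
For rotational equilibrium, N × 7.069 = 1504, so N = 212.8 N.
ΣFx = 0 ⇒ f = N_wall = 212.8 N. ΣFy = 0 ⇒ N_floor = 690.9 N.
μ_min = f / N_floor = 212.8 / 690.9 = 0.308.

μ_min ≈ 0.308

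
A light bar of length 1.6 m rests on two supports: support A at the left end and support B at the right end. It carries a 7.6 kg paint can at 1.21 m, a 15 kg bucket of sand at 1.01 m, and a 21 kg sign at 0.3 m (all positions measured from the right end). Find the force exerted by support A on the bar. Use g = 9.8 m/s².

R_A ≈ 188 N

Taking torques about support B:
Paint can: 7.6 × 9.8 = 74.48 N down at 1.21 m → arm 1.21 m, τ = 74.48 × 1.21 = 90.12 N·m counterclockwise.
Bucket of sand: 15 × 9.8 = 147 N down at 1.01 m → arm 1.01 m, τ = 147 × 1.01 = 148.5 N·m counterclockwise.
Sign: 21 × 9.8 = 205.8 N down at 0.3 m → arm 0.3 m, τ = 205.8 × 0.3 = 61.74 N·m counterclockwise.
Net load moment about support B = 300.4 N·m counterclockwise.
Reaction R at support A is upward at 1.6 m, arm 1.6 m → moment R × 1.6 clockwise.
Balancing moments: R × 1.6 = 300.4, giving R = 188 N.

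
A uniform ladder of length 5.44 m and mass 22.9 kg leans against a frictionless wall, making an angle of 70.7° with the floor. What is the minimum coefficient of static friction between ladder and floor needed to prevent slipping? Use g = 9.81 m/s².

Choose the foot of the ladder as the axis so the floor normal and friction both act there and drop out.
Ladder weight 22.9×9.81 = 224.6 N acts at 2.72 m along the ladder; its horizontal arm is 2.72·cos70.7° = 0.899 m → τ = 201.9 N·m clockwise.
Wall normal N acts horizontally at the top; its moment arm is the height L sinθ = 5.44·sin70.7° = 5.134 m, counterclockwise.
Στ = 0 ⇒ N × 5.134 = 201.9 ⇒ N = 39.33 N.
ΣFx = 0 ⇒ f = N_wall = 39.33 N. ΣFy = 0 ⇒ N_floor = 224.6 N.
μ_min = f / N_floor = 39.33 / 224.6 = 0.175.

μ_min ≈ 0.175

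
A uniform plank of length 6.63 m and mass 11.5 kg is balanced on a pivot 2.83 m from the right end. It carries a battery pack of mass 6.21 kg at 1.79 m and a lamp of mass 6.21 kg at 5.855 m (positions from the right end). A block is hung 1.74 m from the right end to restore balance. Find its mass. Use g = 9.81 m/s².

Sum moments about the pivot (at 2.83 m from the right end) (the support reaction has zero arm there).
Beam weight: 11.5 × 9.81 = 112.8 N down at 3.315 m → arm 0.485 m, τ = 112.8 × 0.485 = 54.71 N·m counterclockwise.
Battery pack: 6.21 × 9.81 = 60.92 N down at 1.79 m → arm 1.04 m, τ = 60.92 × 1.04 = 63.36 N·m clockwise.
Lamp: 6.21 × 9.81 = 60.92 N down at 5.855 m → arm 3.025 m, τ = 60.92 × 3.025 = 184.3 N·m counterclockwise.
Net moment of known loads = 175.7 N·m counterclockwise.
An unknown mass m at 1.74 m has arm 1.09 m; its moment is m·g·1.09 clockwise.
Setting net torque to zero: m × 9.81 × 1.09 = 175.7 → m = 175.7 / (9.81 × 1.09) = 16.4 kg.

m ≈ 16.4 kg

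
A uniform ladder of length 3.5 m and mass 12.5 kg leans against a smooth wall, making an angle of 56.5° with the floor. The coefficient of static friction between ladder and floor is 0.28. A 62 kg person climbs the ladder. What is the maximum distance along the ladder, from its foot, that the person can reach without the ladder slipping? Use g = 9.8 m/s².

d ≈ 1.43 m

About the foot of the ladder:
Ladder weight 12.5×9.8 = 122.5 N acts at 1.75 m along the ladder; its horizontal arm is 1.75·cos56.5° = 0.9659 m → τ = 118.3 N·m clockwise.
Person weight 62×9.8 = 607.6 N at distance d → arm d·cos56.5° → τ = 607.6·d·0.5519 clockwise.
Wall normal N at the top has arm L sinθ = 2.919 m counterclockwise, so Στ = 0 gives N·2.919 = 118.3 + 335.3·d.
ΣFy = 0 ⇒ N_floor = 730.1 N, so the maximum friction is μ_s·N_floor = 0.28×730.1 = 204.4 N. ΣFx = 0 ⇒ N_wall = f, so at the slipping point N = 204.4 N.
Substituting: 204.4×2.919 = 118.3 + 335.3·d ⇒ d = (596.6 − 118.3) / 335.3 = 1.43 m.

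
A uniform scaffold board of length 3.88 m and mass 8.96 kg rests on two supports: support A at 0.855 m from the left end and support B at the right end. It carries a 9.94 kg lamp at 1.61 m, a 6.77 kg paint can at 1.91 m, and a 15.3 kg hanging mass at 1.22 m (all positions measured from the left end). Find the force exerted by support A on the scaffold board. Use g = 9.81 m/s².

R_A ≈ 305 N

Taking torques about support B:
Beam weight: 8.96 × 9.81 = 87.9 N down at 1.94 m → arm 1.94 m, τ = 87.9 × 1.94 = 170.5 N·m counterclockwise.
Lamp: 9.94 × 9.81 = 97.51 N down at 1.61 m → arm 2.27 m, τ = 97.51 × 2.27 = 221.3 N·m counterclockwise.
Paint can: 6.77 × 9.81 = 66.41 N down at 1.91 m → arm 1.97 m, τ = 66.41 × 1.97 = 130.8 N·m counterclockwise.
Hanging mass: 15.3 × 9.81 = 150.1 N down at 1.22 m → arm 2.66 m, τ = 150.1 × 2.66 = 399.3 N·m counterclockwise.
Net load moment about support B = 921.9 N·m counterclockwise.
Reaction R at support A is upward at 0.855 m, arm 3.025 m → moment R × 3.025 clockwise.
For rotational equilibrium, R × 3.025 = 921.9, so R = 305 N.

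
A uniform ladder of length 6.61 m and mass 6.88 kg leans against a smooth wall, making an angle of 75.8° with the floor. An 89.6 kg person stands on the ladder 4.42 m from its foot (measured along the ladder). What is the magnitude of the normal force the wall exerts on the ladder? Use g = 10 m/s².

Taking torques about the foot of the ladder:
Ladder weight 6.88×10 = 68.8 N acts at 3.305 m along the ladder; its horizontal arm is 3.305·cos75.8° = 0.8107 m → τ = 55.78 N·m clockwise.
Person: 89.6×10 = 896 N at 4.42 m → arm 1.084 m → τ = 971.3 N·m clockwise.
Wall normal N acts horizontally at the top; its moment arm is the height L sinθ = 6.61·sin75.8° = 6.408 m, counterclockwise.
Balancing moments: N × 6.408 = 1027, giving N = 160 N.

N_wall ≈ 160 N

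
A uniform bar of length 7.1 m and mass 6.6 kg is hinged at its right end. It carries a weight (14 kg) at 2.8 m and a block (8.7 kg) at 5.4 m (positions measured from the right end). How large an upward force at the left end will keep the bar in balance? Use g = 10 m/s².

F ≈ 154 N

Sum moments about the right end (the unknown pivot reaction has zero arm there).
Beam weight: 6.6 × 10 = 66 N down at 3.55 m → arm 3.55 m, τ = 66 × 3.55 = 234.3 N·m counterclockwise.
Weight: 14 × 10 = 140 N down at 2.8 m → arm 2.8 m, τ = 140 × 2.8 = 392 N·m counterclockwise.
Block: 8.7 × 10 = 87 N down at 5.4 m → arm 5.4 m, τ = 87 × 5.4 = 469.8 N·m counterclockwise.
Net moment of the loads = 1096 N·m counterclockwise.
The upward force F acts at the left end, arm 7.1 m, giving F × 7.1 clockwise.
Setting net torque to zero: F × 7.1 = 1096 → F = 1096 / 7.1 = 154 N.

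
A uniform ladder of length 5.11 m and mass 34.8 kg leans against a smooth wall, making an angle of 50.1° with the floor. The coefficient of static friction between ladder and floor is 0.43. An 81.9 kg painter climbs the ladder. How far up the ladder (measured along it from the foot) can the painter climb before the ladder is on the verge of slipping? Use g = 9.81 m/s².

Taking torques about the foot of the ladder:
Ladder weight 34.8×9.81 = 341.4 N acts at 2.555 m along the ladder; its horizontal arm is 2.555·cos50.1° = 1.639 m → τ = 559.6 N·m clockwise.
Painter weight 81.9×9.81 = 803.4 N at distance d → arm d·cos50.1° → τ = 803.4·d·0.6414 clockwise.
Wall normal N at the top has arm L sinθ = 3.92 m counterclockwise, so Στ = 0 gives N·3.92 = 559.6 + 515.3·d.
ΣFy = 0 ⇒ N_floor = 1145 N, so the maximum friction is μ_s·N_floor = 0.43×1145 = 492.3 N. ΣFx = 0 ⇒ N_wall = f, so at the slipping point N = 492.3 N.
Substituting: 492.3×3.92 = 559.6 + 515.3·d ⇒ d = (1930 − 559.6) / 515.3 = 2.66 m.

d ≈ 2.66 m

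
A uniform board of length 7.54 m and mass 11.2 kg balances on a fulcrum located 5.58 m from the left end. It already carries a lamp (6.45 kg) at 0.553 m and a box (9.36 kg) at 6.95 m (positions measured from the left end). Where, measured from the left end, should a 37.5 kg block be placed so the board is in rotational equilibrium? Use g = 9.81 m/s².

Sum moments about the fulcrum (at 5.58 m from the left end) (the support reaction has zero arm there).
Beam weight: 11.2 × 9.81 = 109.9 N down at 3.77 m → arm 1.81 m, τ = 109.9 × 1.81 = 198.9 N·m counterclockwise.
Lamp: 6.45 × 9.81 = 63.27 N down at 0.553 m → arm 5.027 m, τ = 63.27 × 5.027 = 318.1 N·m counterclockwise.
Box: 9.36 × 9.81 = 91.82 N down at 6.95 m → arm 1.37 m, τ = 91.82 × 1.37 = 125.8 N·m clockwise.
Net moment of existing loads = 391.2 N·m counterclockwise.
The block weighs 37.5 × 9.81 = 367.9 N and must supply an equal clockwise moment, so its lever arm about the fulcrum is 391.2 / 367.9 = 1.06 m.
That puts it at 5.58 + 1.06 = 6.64 m from the left end.

x ≈ 6.64 m from the left end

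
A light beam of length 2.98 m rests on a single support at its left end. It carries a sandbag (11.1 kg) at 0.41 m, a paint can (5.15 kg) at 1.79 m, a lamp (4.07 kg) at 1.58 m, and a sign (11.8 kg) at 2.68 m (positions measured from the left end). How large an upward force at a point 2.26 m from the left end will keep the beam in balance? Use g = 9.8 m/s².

F ≈ 225 N

Taking torques about the left end:
Sandbag: 11.1 × 9.8 = 108.8 N down at 0.41 m → arm 0.41 m, τ = 108.8 × 0.41 = 44.61 N·m clockwise.
Paint can: 5.15 × 9.8 = 50.47 N down at 1.79 m → arm 1.79 m, τ = 50.47 × 1.79 = 90.34 N·m clockwise.
Lamp: 4.07 × 9.8 = 39.89 N down at 1.58 m → arm 1.58 m, τ = 39.89 × 1.58 = 63.03 N·m clockwise.
Sign: 11.8 × 9.8 = 115.6 N down at 2.68 m → arm 2.68 m, τ = 115.6 × 2.68 = 309.8 N·m clockwise.
Net moment of the loads = 507.8 N·m clockwise.
The upward force F acts at a point 2.26 m from the left end, arm 2.26 m, giving F × 2.26 counterclockwise.
Setting net torque to zero: F × 2.26 = 507.8 → F = 507.8 / 2.26 = 225 N.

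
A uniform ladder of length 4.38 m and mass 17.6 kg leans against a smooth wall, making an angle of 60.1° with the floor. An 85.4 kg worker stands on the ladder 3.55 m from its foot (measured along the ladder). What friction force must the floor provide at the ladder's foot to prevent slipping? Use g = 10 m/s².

Taking torques about the foot of the ladder:
Ladder weight 17.6×10 = 176 N acts at 2.19 m along the ladder; its horizontal arm is 2.19·cos60.1° = 1.092 m → τ = 192.2 N·m clockwise.
Worker: 85.4×10 = 854 N at 3.55 m → arm 1.77 m → τ = 1512 N·m clockwise.
Wall normal N acts horizontally at the top; its moment arm is the height L sinθ = 4.38·sin60.1° = 3.797 m, counterclockwise.
Balancing moments: N × 3.797 = 1704, giving N = 449 N.
ΣFx = 0: friction at the foot balances the wall's push, so f = N_wall = 449 N.

f ≈ 449 N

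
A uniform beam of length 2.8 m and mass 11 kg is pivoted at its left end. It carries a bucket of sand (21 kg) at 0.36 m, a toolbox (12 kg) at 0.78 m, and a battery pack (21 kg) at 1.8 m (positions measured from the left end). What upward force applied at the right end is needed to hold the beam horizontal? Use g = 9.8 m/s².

Sum moments about the left end (the unknown pivot reaction has zero arm there).
Beam weight: 11 × 9.8 = 107.8 N down at 1.4 m → arm 1.4 m, τ = 107.8 × 1.4 = 150.9 N·m clockwise.
Bucket of sand: 21 × 9.8 = 205.8 N down at 0.36 m → arm 0.36 m, τ = 205.8 × 0.36 = 74.09 N·m clockwise.
Toolbox: 12 × 9.8 = 117.6 N down at 0.78 m → arm 0.78 m, τ = 117.6 × 0.78 = 91.73 N·m clockwise.
Battery pack: 21 × 9.8 = 205.8 N down at 1.8 m → arm 1.8 m, τ = 205.8 × 1.8 = 370.4 N·m clockwise.
Net moment of the loads = 687.1 N·m clockwise.
The upward force F acts at the right end, arm 2.8 m, giving F × 2.8 counterclockwise.
For rotational equilibrium, F × 2.8 = 687.1, so F = 687.1 / 2.8 = 245 N.

F ≈ 245 N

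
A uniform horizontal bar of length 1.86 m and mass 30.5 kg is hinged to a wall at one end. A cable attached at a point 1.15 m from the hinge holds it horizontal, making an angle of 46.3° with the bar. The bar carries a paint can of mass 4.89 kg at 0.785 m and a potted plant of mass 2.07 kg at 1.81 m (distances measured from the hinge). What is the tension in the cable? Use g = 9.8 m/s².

Choose the hinge as the axis so the unknown hinge reaction has zero arm there.
Beam weight: 30.5 × 9.8 = 298.9 N down at 0.93 m → arm 0.93 m, τ = 298.9 × 0.93 = 278 N·m clockwise.
Paint can: 4.89 × 9.8 = 47.92 N down at 0.785 m → arm 0.785 m, τ = 47.92 × 0.785 = 37.62 N·m clockwise.
Potted plant: 2.07 × 9.8 = 20.29 N down at 1.81 m → arm 1.81 m, τ = 20.29 × 1.81 = 36.72 N·m clockwise.
Total clockwise load moment = 352.3 N·m.
The cable tension T acts at 1.15 m; only its component perpendicular to the bar, T sinθ, produces torque. sin 46.3° = 0.723.
Στ = 0 ⇒ T × 1.15 × 0.723 = 352.3 ⇒ T = 352.3 / 0.8314 = 424 N.

T ≈ 424 N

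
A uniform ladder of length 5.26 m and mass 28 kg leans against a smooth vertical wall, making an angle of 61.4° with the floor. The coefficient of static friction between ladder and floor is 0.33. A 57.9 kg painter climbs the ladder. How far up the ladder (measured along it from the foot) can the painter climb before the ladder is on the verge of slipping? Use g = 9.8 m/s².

About the foot of the ladder:
Ladder weight 28×9.8 = 274.4 N acts at 2.63 m along the ladder; its horizontal arm is 2.63·cos61.4° = 1.259 m → τ = 345.5 N·m clockwise.
Painter weight 57.9×9.8 = 567.4 N at distance d → arm d·cos61.4° → τ = 567.4·d·0.4787 clockwise.
Wall normal N at the top has arm L sinθ = 4.618 m counterclockwise, so Στ = 0 gives N·4.618 = 345.5 + 271.6·d.
ΣFy = 0 ⇒ N_floor = 841.8 N, so the maximum friction is μ_s·N_floor = 0.33×841.8 = 277.8 N. ΣFx = 0 ⇒ N_wall = f, so at the slipping point N = 277.8 N.
Substituting: 277.8×4.618 = 345.5 + 271.6·d ⇒ d = (1283 − 345.5) / 271.6 = 3.45 m.

d ≈ 3.45 m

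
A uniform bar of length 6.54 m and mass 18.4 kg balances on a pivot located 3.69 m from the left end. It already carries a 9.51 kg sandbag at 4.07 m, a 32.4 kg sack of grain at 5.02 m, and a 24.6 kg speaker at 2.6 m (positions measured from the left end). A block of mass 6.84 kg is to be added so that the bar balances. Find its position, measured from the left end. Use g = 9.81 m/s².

About the pivot (at 3.69 m from the left end):
Beam weight: 18.4 × 9.81 = 180.5 N down at 3.27 m → arm 0.42 m, τ = 180.5 × 0.42 = 75.81 N·m counterclockwise.
Sandbag: 9.51 × 9.81 = 93.29 N down at 4.07 m → arm 0.38 m, τ = 93.29 × 0.38 = 35.45 N·m clockwise.
Sack of grain: 32.4 × 9.81 = 317.8 N down at 5.02 m → arm 1.33 m, τ = 317.8 × 1.33 = 422.7 N·m clockwise.
Speaker: 24.6 × 9.81 = 241.3 N down at 2.6 m → arm 1.09 m, τ = 241.3 × 1.09 = 263 N·m counterclockwise.
Net moment of existing loads = 119.3 N·m clockwise.
The block weighs 6.84 × 9.81 = 67.1 N and must supply an equal counterclockwise moment, so its lever arm about the pivot is 119.3 / 67.1 = 1.78 m.
That puts it at 3.69 − 1.78 = 1.91 m from the left end.

x ≈ 1.91 m from the left end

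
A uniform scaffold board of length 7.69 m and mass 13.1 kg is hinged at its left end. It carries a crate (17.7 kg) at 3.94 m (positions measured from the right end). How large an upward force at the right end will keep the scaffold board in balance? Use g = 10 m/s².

F ≈ 152 N

Sum moments about the left end (the unknown pivot reaction has zero arm there).
Beam weight: 13.1 × 10 = 131 N down at 3.845 m → arm 3.845 m, τ = 131 × 3.845 = 503.7 N·m clockwise.
Crate: 17.7 × 10 = 177 N down at 3.94 m → arm 3.75 m, τ = 177 × 3.75 = 663.8 N·m clockwise.
Net moment of the loads = 1168 N·m clockwise.
The upward force F acts at the right end, arm 7.69 m, giving F × 7.69 counterclockwise.
For rotational equilibrium, F × 7.69 = 1168, so F = 1168 / 7.69 = 152 N.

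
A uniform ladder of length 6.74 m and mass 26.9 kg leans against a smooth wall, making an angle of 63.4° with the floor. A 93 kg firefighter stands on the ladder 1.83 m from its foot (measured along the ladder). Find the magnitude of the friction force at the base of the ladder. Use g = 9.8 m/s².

f ≈ 190 N

About the foot of the ladder:
Ladder weight 26.9×9.8 = 263.6 N acts at 3.37 m along the ladder; its horizontal arm is 3.37·cos63.4° = 1.509 m → τ = 397.8 N·m clockwise.
Firefighter: 93×9.8 = 911.4 N at 1.83 m → arm 0.8194 m → τ = 746.8 N·m clockwise.
Wall normal N acts horizontally at the top; its moment arm is the height L sinθ = 6.74·sin63.4° = 6.027 m, counterclockwise.
For rotational equilibrium, N × 6.027 = 1145, so N = 190 N.
ΣFx = 0: friction at the foot balances the wall's push, so f = N_wall = 190 N.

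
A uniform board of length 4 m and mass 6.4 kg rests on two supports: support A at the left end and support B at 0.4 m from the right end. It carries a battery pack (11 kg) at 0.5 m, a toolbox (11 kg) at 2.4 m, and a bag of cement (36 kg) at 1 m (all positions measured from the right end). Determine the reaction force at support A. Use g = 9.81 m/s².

R_A ≈ 150 N

Taking torques about support B:
Beam weight: 6.4 × 9.81 = 62.78 N down at 2 m → arm 1.6 m, τ = 62.78 × 1.6 = 100.4 N·m counterclockwise.
Battery pack: 11 × 9.81 = 107.9 N down at 0.5 m → arm 0.1 m, τ = 107.9 × 0.1 = 10.79 N·m counterclockwise.
Toolbox: 11 × 9.81 = 107.9 N down at 2.4 m → arm 2 m, τ = 107.9 × 2 = 215.8 N·m counterclockwise.
Bag of cement: 36 × 9.81 = 353.2 N down at 1 m → arm 0.6 m, τ = 353.2 × 0.6 = 211.9 N·m counterclockwise.
Net load moment about support B = 538.9 N·m counterclockwise.
Reaction R at support A is upward at 4 m, arm 3.6 m → moment R × 3.6 clockwise.
Balancing moments: R × 3.6 = 538.9, giving R = 150 N.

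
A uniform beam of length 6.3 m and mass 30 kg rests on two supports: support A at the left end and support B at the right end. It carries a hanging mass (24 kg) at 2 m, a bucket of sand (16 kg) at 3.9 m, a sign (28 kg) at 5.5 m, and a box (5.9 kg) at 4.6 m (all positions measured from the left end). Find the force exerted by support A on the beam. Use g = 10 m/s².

R_A ≈ 426 N

Sum moments about support B (its reaction then has zero moment arm).
Beam weight: 30 × 10 = 300 N down at 3.15 m → arm 3.15 m, τ = 300 × 3.15 = 945 N·m counterclockwise.
Hanging mass: 24 × 10 = 240 N down at 2 m → arm 4.3 m, τ = 240 × 4.3 = 1032 N·m counterclockwise.
Bucket of sand: 16 × 10 = 160 N down at 3.9 m → arm 2.4 m, τ = 160 × 2.4 = 384 N·m counterclockwise.
Sign: 28 × 10 = 280 N down at 5.5 m → arm 0.8 m, τ = 280 × 0.8 = 224 N·m counterclockwise.
Box: 5.9 × 10 = 59 N down at 4.6 m → arm 1.7 m, τ = 59 × 1.7 = 100.3 N·m counterclockwise.
Net load moment about support B = 2685 N·m counterclockwise.
Reaction R at support A is upward at 0 m, arm 6.3 m → moment R × 6.3 clockwise.
Στ = 0 ⇒ R × 6.3 = 2685 ⇒ R = 426 N.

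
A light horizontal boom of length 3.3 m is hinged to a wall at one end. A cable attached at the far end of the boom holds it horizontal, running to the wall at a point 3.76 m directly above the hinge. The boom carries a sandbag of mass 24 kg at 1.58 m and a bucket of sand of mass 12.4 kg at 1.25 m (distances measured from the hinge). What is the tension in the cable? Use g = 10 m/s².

Taking torques about the hinge:
Sandbag: 24 × 10 = 240 N down at 1.58 m → arm 1.58 m, τ = 240 × 1.58 = 379.2 N·m clockwise.
Bucket of sand: 12.4 × 10 = 124 N down at 1.25 m → arm 1.25 m, τ = 124 × 1.25 = 155 N·m clockwise.
Total clockwise load moment = 534.2 N·m.
The cable tension T acts at 3.3 m; only its component perpendicular to the boom, T sinθ, produces torque. sinθ = h/√(h²+d²) = 3.76/√(3.76²+3.3²) = 0.7516.
Balancing moments: T × 3.3 × 0.7516 = 534.2, giving T = 534.2 / 2.48 = 215 N.

T ≈ 215 N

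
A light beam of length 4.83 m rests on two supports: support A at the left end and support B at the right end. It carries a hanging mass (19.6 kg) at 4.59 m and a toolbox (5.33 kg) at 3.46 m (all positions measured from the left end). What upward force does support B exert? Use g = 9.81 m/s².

R_B ≈ 220 N

Choose support A as the axis so its reaction then has zero moment arm.
Hanging mass: 19.6 × 9.81 = 192.3 N down at 4.59 m → arm 4.59 m, τ = 192.3 × 4.59 = 882.7 N·m clockwise.
Toolbox: 5.33 × 9.81 = 52.29 N down at 3.46 m → arm 3.46 m, τ = 52.29 × 3.46 = 180.9 N·m clockwise.
Net load moment about support A = 1064 N·m clockwise.
Reaction R at support B is upward at 4.83 m, arm 4.83 m → moment R × 4.83 counterclockwise.
Balancing moments: R × 4.83 = 1064, giving R = 220 N.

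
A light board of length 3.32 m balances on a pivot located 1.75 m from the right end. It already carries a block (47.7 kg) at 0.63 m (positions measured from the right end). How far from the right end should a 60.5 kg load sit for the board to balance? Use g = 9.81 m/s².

x ≈ 2.63 m from the right end

Take moments about the pivot (at 1.75 m from the right end).
Block: 47.7 × 9.81 = 467.9 N down at 0.63 m → arm 1.12 m, τ = 467.9 × 1.12 = 524 N·m clockwise.
Net moment of existing loads = 524 N·m clockwise.
The load weighs 60.5 × 9.81 = 593.5 N and must supply an equal counterclockwise moment, so its lever arm about the pivot is 524 / 593.5 = 0.883 m.
That puts it at 1.75 + 0.883 = 2.63 m from the right end.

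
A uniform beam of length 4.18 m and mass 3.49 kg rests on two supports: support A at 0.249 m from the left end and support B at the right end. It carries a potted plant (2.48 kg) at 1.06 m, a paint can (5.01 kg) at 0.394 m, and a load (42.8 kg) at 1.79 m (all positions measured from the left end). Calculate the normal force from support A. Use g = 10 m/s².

Taking torques about support B:
Beam weight: 3.49 × 10 = 34.9 N down at 2.09 m → arm 2.09 m, τ = 34.9 × 2.09 = 72.94 N·m counterclockwise.
Potted plant: 2.48 × 10 = 24.8 N down at 1.06 m → arm 3.12 m, τ = 24.8 × 3.12 = 77.38 N·m counterclockwise.
Paint can: 5.01 × 10 = 50.1 N down at 0.394 m → arm 3.786 m, τ = 50.1 × 3.786 = 189.7 N·m counterclockwise.
Load: 42.8 × 10 = 428 N down at 1.79 m → arm 2.39 m, τ = 428 × 2.39 = 1023 N·m counterclockwise.
Net load moment about support B = 1363 N·m counterclockwise.
Reaction R at support A is upward at 0.249 m, arm 3.931 m → moment R × 3.931 clockwise.
For rotational equilibrium, R × 3.931 = 1363, so R = 347 N.

R_A ≈ 347 N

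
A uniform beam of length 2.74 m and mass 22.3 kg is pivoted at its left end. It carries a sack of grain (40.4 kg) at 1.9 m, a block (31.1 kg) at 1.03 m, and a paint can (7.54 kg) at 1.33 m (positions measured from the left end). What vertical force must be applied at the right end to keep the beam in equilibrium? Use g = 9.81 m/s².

F ≈ 535 N

Choose the left end as the axis so the unknown pivot reaction has zero arm there.
Beam weight: 22.3 × 9.81 = 218.8 N down at 1.37 m → arm 1.37 m, τ = 218.8 × 1.37 = 299.8 N·m clockwise.
Sack of grain: 40.4 × 9.81 = 396.3 N down at 1.9 m → arm 1.9 m, τ = 396.3 × 1.9 = 753 N·m clockwise.
Block: 31.1 × 9.81 = 305.1 N down at 1.03 m → arm 1.03 m, τ = 305.1 × 1.03 = 314.3 N·m clockwise.
Paint can: 7.54 × 9.81 = 73.97 N down at 1.33 m → arm 1.33 m, τ = 73.97 × 1.33 = 98.38 N·m clockwise.
Net moment of the loads = 1465 N·m clockwise.
The upward force F acts at the right end, arm 2.74 m, giving F × 2.74 counterclockwise.
Balancing moments: F × 2.74 = 1465, giving F = 1465 / 2.74 = 535 N.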